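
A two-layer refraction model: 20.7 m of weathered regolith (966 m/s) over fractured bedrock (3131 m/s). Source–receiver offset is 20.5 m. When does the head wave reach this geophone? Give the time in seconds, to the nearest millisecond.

0.047 s

θ_c = arcsin(V₁/V₂) = arcsin(966/3131) = 17.97°, cos θ_c = 0.9512.
Intercept time tᵢ = 2h cos θ_c / V₁ = 2·20.7·0.9512/966 = 0.04077 s.
t = x/V₂ + tᵢ = 20.5/3131 + 0.04077 = 0.04731 s.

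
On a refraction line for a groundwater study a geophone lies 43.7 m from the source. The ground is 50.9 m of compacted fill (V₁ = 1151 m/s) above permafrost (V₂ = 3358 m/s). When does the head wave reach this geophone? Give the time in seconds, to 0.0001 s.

θ_c = arcsin(V₁/V₂) = arcsin(1151/3358) = 20.05°, cos θ_c = 0.9394.
Intercept time tᵢ = 2h cos θ_c / V₁ = 2·50.9·0.9394/1151 = 0.08309 s.
t = x/V₂ + tᵢ = 43.7/3358 + 0.08309 = 0.09610 s.

0.0961 s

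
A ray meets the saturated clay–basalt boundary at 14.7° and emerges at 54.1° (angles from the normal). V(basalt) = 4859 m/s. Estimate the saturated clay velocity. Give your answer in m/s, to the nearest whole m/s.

1522 m/s

sin 14.7° = 0.2538; sin 54.1° = 0.8100.
V₁ = V₂·(sin θ₁/sin θ₂) = 4859·(0.2538/0.8100) = 1522.16 m/s.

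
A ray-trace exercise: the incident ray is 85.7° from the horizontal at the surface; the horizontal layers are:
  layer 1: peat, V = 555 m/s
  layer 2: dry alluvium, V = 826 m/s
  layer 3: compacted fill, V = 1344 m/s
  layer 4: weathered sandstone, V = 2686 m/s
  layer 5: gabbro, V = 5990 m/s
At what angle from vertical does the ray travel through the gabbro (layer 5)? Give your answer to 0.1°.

From the normal: θ₁ = 90° − 85.7° = 4.3°.
Snell's law across each interface conserves sin θ / V, so sin θ_5 = V_5·sin θ₁/V₁.
sin θ_5 = 5990 × sin 4.3° / 555 = 0.8092.
θ_5 = arcsin 0.8092 = 54.02°.

54.0°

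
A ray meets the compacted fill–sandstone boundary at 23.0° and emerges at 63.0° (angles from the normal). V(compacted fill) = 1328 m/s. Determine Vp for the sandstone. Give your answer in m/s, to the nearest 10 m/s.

3030 m/s

sin 23.0° = 0.3907; sin 63.0° = 0.8910.
V₂ = V₁·(sin θ₂/sin θ₁) = 1328·(0.8910/0.3907) = 3028.31 m/s.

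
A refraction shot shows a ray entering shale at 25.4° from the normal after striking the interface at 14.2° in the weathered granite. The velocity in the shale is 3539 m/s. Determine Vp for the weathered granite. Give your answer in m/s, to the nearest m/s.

Snell's law: sin 14.2°/V₁ = sin 25.4°/V₂.
V₁ = V₂·sin 14.2°/sin 25.4° = 3539 × 0.5719 = 2023.95 m/s.

2024 m/s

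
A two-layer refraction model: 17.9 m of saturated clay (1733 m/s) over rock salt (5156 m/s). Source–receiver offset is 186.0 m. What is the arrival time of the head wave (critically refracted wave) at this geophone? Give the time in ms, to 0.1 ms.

55.5 ms

θ_c = arcsin(V₁/V₂) = arcsin(1733/5156) = 19.64°, cos θ_c = 0.9418.
Intercept time tᵢ = 2h cos θ_c / V₁ = 2·17.9·0.9418/1733 = 0.01946 s.
t = x/V₂ + tᵢ = 186.0/5156 + 0.01946 = 0.05553 s.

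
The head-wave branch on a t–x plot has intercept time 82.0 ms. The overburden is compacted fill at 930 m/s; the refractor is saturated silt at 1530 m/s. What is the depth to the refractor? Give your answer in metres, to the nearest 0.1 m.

θ_c = arcsin(930/1530) = 37.43°; cos θ_c = 0.7941.
tᵢ = 2h cos θ_c/V₁ ⇒ h = tᵢ·V₁/(2 cos θ_c) = 0.082·930/(2·0.7941) = 48.02 m.

48.0 m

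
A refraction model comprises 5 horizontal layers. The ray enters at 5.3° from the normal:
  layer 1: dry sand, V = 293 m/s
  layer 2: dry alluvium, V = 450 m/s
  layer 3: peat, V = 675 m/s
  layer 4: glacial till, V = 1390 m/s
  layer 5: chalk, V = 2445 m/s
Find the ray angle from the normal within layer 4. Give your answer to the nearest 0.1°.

Snell's law across each interface conserves sin θ / V, so sin θ_4 = V_4·sin θ₁/V₁.
sin θ_4 = 1390 × sin 5.3° / 293 = 0.4382.
θ_4 = arcsin 0.4382 = 25.99°.

26.0°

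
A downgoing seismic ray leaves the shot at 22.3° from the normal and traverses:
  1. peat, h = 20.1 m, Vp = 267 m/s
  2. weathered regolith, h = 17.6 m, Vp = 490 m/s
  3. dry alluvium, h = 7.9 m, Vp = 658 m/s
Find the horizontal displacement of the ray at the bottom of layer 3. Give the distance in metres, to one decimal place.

46.2 m

p = sin θ₁/V₁ = sin 22.3°/267 = 1.4212e-03 s/m is conserved through the stack.
Layer 1: θ = 22.30°; offset = 20.1·tan 22.30° = 8.244 m.
Layer 2: sin θ = p·490 = 0.6964 → θ = 44.14°; offset = 17.6·tan 44.14° = 17.078 m.
Layer 3: sin θ = p·658 = 0.9351 → θ = 69.25°; offset = 7.9·tan 69.25° = 20.852 m.
Σ offsets = 46.174 m.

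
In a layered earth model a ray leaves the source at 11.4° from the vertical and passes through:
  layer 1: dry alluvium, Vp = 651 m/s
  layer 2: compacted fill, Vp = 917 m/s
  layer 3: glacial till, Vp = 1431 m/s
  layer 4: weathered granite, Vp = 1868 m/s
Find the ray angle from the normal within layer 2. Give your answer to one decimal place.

16.2°

Ray parameter p = sin 11.4° / 651 = 3.0362e-04 s/m.
sin θ_2 = p·V_2 = 3.0362e-04 × 917 = 0.2784.
θ_2 = 16.17° from the vertical.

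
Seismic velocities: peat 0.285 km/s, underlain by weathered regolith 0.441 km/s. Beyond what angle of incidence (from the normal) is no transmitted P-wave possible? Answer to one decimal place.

At critical incidence the refracted ray runs along the interface (θ₂ = 90°), so sin θ_c = V₁/V₂.
θ_c = arcsin(0.285/0.441) = arcsin 0.6463 = 40.26°.

40.3°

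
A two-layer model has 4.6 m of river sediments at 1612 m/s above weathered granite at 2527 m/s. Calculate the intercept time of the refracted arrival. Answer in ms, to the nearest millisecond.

θ_c = arcsin(V₁/V₂) = arcsin(1612/2527) = 39.64°; cos θ_c = 0.7701.
tᵢ = 2h·cos θ_c / V₁ = 2·4.6·0.7701 / 1612 = 0.00440 s.

4 ms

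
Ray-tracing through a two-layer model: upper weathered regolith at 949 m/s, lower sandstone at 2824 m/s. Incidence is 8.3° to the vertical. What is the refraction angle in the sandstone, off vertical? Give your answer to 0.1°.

25.4°

Snell's law: sin θ₂ = (V₂/V₁)·sin θ₁ = (2824/949)·sin 8.3° = 0.4296.
θ₂ = sin⁻¹(0.4296) = 25.44° (from vertical).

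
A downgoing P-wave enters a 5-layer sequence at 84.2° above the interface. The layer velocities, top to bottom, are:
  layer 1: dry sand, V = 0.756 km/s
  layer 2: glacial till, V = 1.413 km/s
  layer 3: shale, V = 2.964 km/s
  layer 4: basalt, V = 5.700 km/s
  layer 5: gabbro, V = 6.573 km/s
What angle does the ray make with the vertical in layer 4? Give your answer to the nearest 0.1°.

49.6°

From the normal: θ₁ = 90° − 84.2° = 5.8°.
Snell's law across each interface conserves sin θ / V, so sin θ_4 = V_4·sin θ₁/V₁.
sin θ_4 = 5.700 × sin 5.8° / 0.756 = 0.7619.
θ_4 = 49.63° from the vertical.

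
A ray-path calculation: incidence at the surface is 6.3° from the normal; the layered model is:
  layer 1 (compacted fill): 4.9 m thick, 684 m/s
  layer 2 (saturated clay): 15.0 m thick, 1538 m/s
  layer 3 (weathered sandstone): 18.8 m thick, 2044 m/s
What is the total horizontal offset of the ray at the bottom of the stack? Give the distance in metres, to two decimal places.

10.89 m

Apply Snell's law at each interface; in layer i the horizontal offset is hᵢ·tan θᵢ.
Layer 1: θ = 6.30°; offset = 4.9·tan 6.30° = 0.5410 m.
Layer 2: sin θ = 1538·sin 6.3°/684 = 0.2467, θ = 14.28°; offset = 15.0·tan 14.28° = 3.8192 m.
Layer 3: sin θ = 2044·sin 6.3°/684 = 0.3279, θ = 19.14°; offset = 18.8·tan 19.14° = 6.5257 m.
Summing the layer offsets gives 10.8859 m.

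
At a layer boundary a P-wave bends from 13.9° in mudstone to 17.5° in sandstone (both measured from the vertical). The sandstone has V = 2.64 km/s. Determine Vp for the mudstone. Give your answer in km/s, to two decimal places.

2.11 km/s

Snell's law: sin 13.9°/V₁ = sin 17.5°/V₂.
V₁ = V₂·sin 13.9°/sin 17.5° = 2.64 × 0.7989 = 2.11 km/s.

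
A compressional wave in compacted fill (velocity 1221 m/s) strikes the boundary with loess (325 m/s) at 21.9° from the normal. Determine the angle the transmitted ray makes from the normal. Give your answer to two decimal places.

5.70°

sin θ₁/V₁ = sin θ₂/V₂ ⇒ sin θ₂ = 325·sin 21.9°/1221 = 325·0.3730/1221 = 0.0993.
θ₂ = sin⁻¹(0.0993) = 5.70° (from vertical).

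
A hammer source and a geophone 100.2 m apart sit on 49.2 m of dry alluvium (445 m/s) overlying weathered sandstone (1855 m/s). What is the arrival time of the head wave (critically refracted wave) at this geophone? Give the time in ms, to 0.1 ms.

268.7 ms

t = x/V₂ + 2h·√(V₂²−V₁²)/(V₁V₂).
√(V₂²−V₁²) = √(1855²−445²) = 1800.8 m/s; delay term = 2·49.2·1800.8/(445·1855) = 0.21467 s.
t = 100.2/1855 + 0.21467 = 0.26868 s.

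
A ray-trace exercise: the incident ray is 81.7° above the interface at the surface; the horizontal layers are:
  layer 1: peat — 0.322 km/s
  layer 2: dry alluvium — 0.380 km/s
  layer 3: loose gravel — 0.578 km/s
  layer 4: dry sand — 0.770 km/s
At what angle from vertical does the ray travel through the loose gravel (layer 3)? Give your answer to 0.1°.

From the normal: θ₁ = 90° − 81.7° = 8.3°.
Snell's law across each interface conserves sin θ / V, so sin θ_3 = V_3·sin θ₁/V₁.
sin θ_3 = 0.578 × sin 8.3° / 0.322 = 0.2591.
θ_3 = 15.02° from the vertical.

15.0°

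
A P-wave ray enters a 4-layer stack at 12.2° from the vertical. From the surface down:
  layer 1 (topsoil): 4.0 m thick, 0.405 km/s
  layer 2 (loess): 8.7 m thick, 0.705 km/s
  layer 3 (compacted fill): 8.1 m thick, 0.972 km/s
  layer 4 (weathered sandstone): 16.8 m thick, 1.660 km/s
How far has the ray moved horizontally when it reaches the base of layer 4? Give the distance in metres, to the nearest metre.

p = sin θ₁/V₁ = sin 12.2°/0.405 = 5.2179e-01 s/km is conserved through the stack.
Layer 1: θ = 12.20°; offset = 4.0·tan 12.20° = 0.865 m.
Layer 2: sin θ = p·0.705 = 0.3679 → θ = 21.58°; offset = 8.7·tan 21.58° = 3.442 m.
Layer 3: sin θ = p·0.972 = 0.5072 → θ = 30.48°; offset = 8.1·tan 30.48° = 4.767 m.
Layer 4: sin θ = p·1.660 = 0.8662 → θ = 60.02°; offset = 16.8·tan 60.02° = 29.118 m.
Total horizontal offset = 38.191 m.

38 m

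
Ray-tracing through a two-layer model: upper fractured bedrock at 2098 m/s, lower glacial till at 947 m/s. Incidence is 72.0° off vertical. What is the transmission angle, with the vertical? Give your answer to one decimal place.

25.4°

Snell's law: sin θ₂ = (V₂/V₁)·sin θ₁ = (947/2098)·sin 72.0° = 0.4293.
θ₂ = arcsin 0.4293 = 25.42° from the normal.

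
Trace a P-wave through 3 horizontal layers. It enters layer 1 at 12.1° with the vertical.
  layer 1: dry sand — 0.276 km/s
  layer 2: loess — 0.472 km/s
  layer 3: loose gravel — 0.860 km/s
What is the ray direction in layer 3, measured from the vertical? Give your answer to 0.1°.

Ray parameter p = sin 12.1° / 0.276 = 7.5949e-01 s/km.
sin θ_3 = p·V_3 = 7.5949e-01 × 0.860 = 0.6532.
θ_3 = arcsin 0.6532 = 40.78°.

40.8°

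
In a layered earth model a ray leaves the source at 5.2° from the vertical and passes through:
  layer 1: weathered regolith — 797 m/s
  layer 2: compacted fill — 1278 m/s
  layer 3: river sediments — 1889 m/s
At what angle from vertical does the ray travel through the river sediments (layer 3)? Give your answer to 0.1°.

12.4°

Ray parameter p = sin 5.2° / 797 = 1.1372e-04 s/m.
sin θ_3 = p·V_3 = 1.1372e-04 × 1889 = 0.2148.
θ_3 = 12.40° from the vertical.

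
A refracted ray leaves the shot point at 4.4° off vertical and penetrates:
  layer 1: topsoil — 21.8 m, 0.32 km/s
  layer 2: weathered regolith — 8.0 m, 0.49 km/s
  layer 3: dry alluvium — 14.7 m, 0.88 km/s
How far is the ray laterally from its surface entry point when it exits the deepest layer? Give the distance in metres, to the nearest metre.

Apply Snell's law at each interface; in layer i the horizontal offset is hᵢ·tan θᵢ.
Layer 1: θ = 4.40°; offset = 21.8·tan 4.40° = 1.677 m.
Layer 2: sin θ = 0.49·sin 4.4°/0.32 = 0.1175, θ = 6.75°; offset = 8.0·tan 6.75° = 0.946 m.
Layer 3: sin θ = 0.88·sin 4.4°/0.32 = 0.2110, θ = 12.18°; offset = 14.7·tan 12.18° = 3.173 m.
Total horizontal offset = 5.797 m.

6 m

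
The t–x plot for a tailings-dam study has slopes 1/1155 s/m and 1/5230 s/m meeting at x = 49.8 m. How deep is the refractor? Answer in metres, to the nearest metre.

20 m

x_cross = 2h·√((V₂+V₁)/(V₂−V₁)) → h = x_cross / (2·√((V₂+V₁)/(V₂−V₁))).
√((V₂+V₁)/(V₂−V₁)) = √((5230+1155)/(5230−1155)) = 1.2517.
h = 49.8 / (2·1.2517) = 19.89 m.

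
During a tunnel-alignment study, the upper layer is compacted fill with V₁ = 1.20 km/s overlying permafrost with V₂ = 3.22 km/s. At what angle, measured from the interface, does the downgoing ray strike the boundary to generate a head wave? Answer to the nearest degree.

At critical incidence the refracted ray runs along the interface (θ₂ = 90°), so sin θ_c = V₁/V₂.
θ_c = arcsin(1.20/3.22) = arcsin 0.3727 = 21.88°.
Measured from the interface: 90° − 21.88° = 68.12°.

68°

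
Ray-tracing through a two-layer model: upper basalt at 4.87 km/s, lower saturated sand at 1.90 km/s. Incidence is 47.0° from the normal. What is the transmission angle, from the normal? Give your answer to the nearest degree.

17°

Snell's law: sin θ₂ = (V₂/V₁)·sin θ₁ = (1.90/4.87)·sin 47.0° = 0.2853.
θ₂ = arcsin 0.2853 = 16.58° from the normal.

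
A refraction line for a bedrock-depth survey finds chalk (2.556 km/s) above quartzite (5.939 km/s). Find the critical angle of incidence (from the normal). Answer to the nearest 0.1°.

25.5°

Critical incidence: sin θ_c = V₁/V₂ = 2.556/5.939 = 0.4304.
θ_c = arcsin 0.4304 = 25.49°.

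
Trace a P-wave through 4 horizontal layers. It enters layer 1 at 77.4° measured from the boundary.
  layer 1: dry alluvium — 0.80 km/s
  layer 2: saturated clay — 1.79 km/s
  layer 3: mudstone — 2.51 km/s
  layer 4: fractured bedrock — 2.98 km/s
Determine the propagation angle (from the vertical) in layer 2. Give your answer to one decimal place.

29.2°

From the normal: θ₁ = 90° − 77.4° = 12.6°.
Ray parameter p = sin 12.6° / 0.80 = 2.7268e-01 s/km.
sin θ_2 = p·V_2 = 2.7268e-01 × 1.79 = 0.4881.
θ_2 = 29.22° from the vertical.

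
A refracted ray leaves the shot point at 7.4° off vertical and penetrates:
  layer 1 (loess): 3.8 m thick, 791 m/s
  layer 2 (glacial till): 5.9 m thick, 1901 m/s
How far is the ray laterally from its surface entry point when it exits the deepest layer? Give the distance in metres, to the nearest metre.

2 m

Ray parameter p = sin 7.4° / 791 m/s = 1.6283e-04 s/m.
Layer 1: θ = 7.40°; offset = 3.8·tan 7.40° = 0.494 m.
Layer 2: sin θ = p·1901 = 0.3095 → θ = 18.03°; offset = 5.9·tan 18.03° = 1.921 m.
Σ offsets = 2.414 m.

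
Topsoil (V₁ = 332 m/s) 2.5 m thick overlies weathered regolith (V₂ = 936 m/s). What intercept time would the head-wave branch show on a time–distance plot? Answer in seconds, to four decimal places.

θ_c = arcsin(V₁/V₂) = arcsin(332/936) = 20.78°; cos θ_c = 0.9350.
tᵢ = 2h·cos θ_c / V₁ = 2·2.5·0.9350 / 332 = 0.01408 s.

0.0141 s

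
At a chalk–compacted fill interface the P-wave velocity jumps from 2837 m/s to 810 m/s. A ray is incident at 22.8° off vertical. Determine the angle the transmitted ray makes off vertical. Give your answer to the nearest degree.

6°

sin θ₁/V₁ = sin θ₂/V₂ ⇒ sin θ₂ = 810·sin 22.8°/2837 = 810·0.3875/2837 = 0.1106.
θ₂ = sin⁻¹(0.1106) = 6.35° (from vertical).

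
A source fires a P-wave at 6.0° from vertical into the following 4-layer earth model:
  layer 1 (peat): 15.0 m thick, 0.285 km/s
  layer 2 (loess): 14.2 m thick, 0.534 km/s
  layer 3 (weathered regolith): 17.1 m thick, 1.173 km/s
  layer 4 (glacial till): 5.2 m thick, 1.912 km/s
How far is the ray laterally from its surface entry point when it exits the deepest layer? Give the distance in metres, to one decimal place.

17.7 m

Apply Snell's law at each interface; in layer i the horizontal offset is hᵢ·tan θᵢ.
Layer 1: θ = 6.00°; offset = 15.0·tan 6.00° = 1.577 m.
Layer 2: sin θ = 0.534·sin 6.0°/0.285 = 0.1959, θ = 11.29°; offset = 14.2·tan 11.29° = 2.836 m.
Layer 3: sin θ = 1.173·sin 6.0°/0.285 = 0.4302, θ = 25.48°; offset = 17.1·tan 25.48° = 8.149 m.
Layer 4: sin θ = 1.912·sin 6.0°/0.285 = 0.7013, θ = 44.53°; offset = 5.2·tan 44.53° = 5.115 m.
Total horizontal offset = 17.677 m.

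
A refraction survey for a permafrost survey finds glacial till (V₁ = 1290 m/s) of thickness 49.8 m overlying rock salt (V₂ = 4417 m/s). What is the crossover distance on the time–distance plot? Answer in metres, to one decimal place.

x_cross = 2h·√((V₂+V₁)/(V₂−V₁)).
(V₂+V₁)/(V₂−V₁) = (4417+1290)/(4417−1290) = 1.8251; √ = 1.3510.
x_cross = 2·49.8·1.3510 = 134.55 m.

134.6 m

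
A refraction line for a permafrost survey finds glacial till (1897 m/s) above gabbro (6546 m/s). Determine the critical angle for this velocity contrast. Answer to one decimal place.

16.8°

At critical incidence the refracted ray runs along the interface (θ₂ = 90°), so sin θ_c = V₁/V₂.
θ_c = arcsin(1897/6546) = arcsin 0.2898 = 16.85°.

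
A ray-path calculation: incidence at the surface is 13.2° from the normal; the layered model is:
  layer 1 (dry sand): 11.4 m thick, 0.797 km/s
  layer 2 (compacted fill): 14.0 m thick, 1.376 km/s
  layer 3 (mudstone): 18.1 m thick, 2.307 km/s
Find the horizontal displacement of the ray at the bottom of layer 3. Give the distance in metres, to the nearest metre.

Apply Snell's law at each interface; in layer i the horizontal offset is hᵢ·tan θᵢ.
Layer 1: θ = 13.20°; offset = 11.4·tan 13.20° = 2.674 m.
Layer 2: sin θ = 1.376·sin 13.2°/0.797 = 0.3942, θ = 23.22°; offset = 14.0·tan 23.22° = 6.006 m.
Layer 3: sin θ = 2.307·sin 13.2°/0.797 = 0.6610, θ = 41.38°; offset = 18.1·tan 41.38° = 15.943 m.
Summing the layer offsets gives 24.623 m.

25 m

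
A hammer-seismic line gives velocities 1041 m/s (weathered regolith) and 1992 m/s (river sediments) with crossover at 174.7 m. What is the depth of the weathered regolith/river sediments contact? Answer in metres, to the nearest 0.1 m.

48.9 m

x_cross = 2h·√((V₂+V₁)/(V₂−V₁)) → h = x_cross / (2·√((V₂+V₁)/(V₂−V₁))).
√((V₂+V₁)/(V₂−V₁)) = √((1992+1041)/(1992−1041)) = 1.7859.
h = 174.7 / (2·1.7859) = 48.91 m.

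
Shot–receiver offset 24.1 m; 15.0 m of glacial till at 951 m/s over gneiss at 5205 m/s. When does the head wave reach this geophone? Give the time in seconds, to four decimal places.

0.0356 s

t = x/V₂ + 2h·√(V₂²−V₁²)/(V₁V₂).
√(V₂²−V₁²) = √(5205²−951²) = 5117.4 m/s; delay term = 2·15.0·5117.4/(951·5205) = 0.03101 s.
t = 24.1/5205 + 0.03101 = 0.03564 s.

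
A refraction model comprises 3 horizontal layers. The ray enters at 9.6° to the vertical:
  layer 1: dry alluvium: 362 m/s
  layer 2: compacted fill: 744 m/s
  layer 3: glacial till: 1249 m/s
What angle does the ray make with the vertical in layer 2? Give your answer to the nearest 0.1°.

20.0°

Ray parameter p = sin 9.6° / 362 = 4.6069e-04 s/m.
sin θ_2 = p·V_2 = 4.6069e-04 × 744 = 0.3428.
θ_2 = arcsin 0.3428 = 20.04°.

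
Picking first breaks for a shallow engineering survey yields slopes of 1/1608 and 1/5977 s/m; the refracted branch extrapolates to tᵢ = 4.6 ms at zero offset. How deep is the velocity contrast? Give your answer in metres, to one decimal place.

θ_c = arcsin(1608/5977) = 15.61°; cos θ_c = 0.9631.
tᵢ = 2h cos θ_c/V₁ ⇒ h = tᵢ·V₁/(2 cos θ_c) = 0.0046·1608/(2·0.9631) = 3.84 m.

3.8 m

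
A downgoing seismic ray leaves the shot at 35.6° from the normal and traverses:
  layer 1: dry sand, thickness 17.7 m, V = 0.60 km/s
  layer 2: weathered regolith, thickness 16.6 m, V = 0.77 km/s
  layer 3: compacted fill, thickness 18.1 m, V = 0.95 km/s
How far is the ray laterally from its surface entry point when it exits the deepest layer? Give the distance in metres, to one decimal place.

p = sin θ₁/V₁ = sin 35.6°/0.60 = 9.7020e-01 s/km is conserved through the stack.
Layer 1: θ = 35.60°; offset = 17.7·tan 35.60° = 12.672 m.
Layer 2: sin θ = p·0.77 = 0.7471 → θ = 48.34°; offset = 16.6·tan 48.34° = 18.655 m.
Layer 3: sin θ = p·0.95 = 0.9217 → θ = 67.18°; offset = 18.1·tan 67.18° = 43.006 m.
Σ offsets = 74.333 m.

74.3 m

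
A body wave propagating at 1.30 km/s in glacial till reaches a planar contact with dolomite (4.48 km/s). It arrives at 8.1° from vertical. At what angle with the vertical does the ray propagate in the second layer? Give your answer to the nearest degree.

29°

sin θ₁/V₁ = sin θ₂/V₂ ⇒ sin θ₂ = 4.48·sin 8.1°/1.30 = 4.48·0.1409/1.30 = 0.4856.
θ₂ = sin⁻¹(0.4856) = 29.05° (from vertical).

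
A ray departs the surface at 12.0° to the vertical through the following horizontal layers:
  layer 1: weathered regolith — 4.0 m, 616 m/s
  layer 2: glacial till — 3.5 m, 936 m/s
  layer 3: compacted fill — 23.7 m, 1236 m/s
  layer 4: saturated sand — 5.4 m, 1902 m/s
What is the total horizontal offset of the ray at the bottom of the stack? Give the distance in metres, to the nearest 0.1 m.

Apply Snell's law at each interface; in layer i the horizontal offset is hᵢ·tan θᵢ.
Layer 1: θ = 12.00°; offset = 4.0·tan 12.00° = 0.850 m.
Layer 2: sin θ = 936·sin 12.0°/616 = 0.3159, θ = 18.42°; offset = 3.5·tan 18.42° = 1.165 m.
Layer 3: sin θ = 1236·sin 12.0°/616 = 0.4172, θ = 24.66°; offset = 23.7·tan 24.66° = 10.879 m.
Layer 4: sin θ = 1902·sin 12.0°/616 = 0.6420, θ = 39.94°; offset = 5.4·tan 39.94° = 4.521 m.
Σ offsets = 17.416 m.

17.4 m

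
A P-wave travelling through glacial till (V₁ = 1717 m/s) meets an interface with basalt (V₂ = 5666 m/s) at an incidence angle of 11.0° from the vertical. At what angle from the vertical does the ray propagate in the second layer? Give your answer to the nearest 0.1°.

39.0°

sin θ₁/V₁ = sin θ₂/V₂ ⇒ sin θ₂ = 5666·sin 11.0°/1717 = 5666·0.1908/1717 = 0.6297.
θ₂ = arcsin 0.6297 = 39.02° from the normal.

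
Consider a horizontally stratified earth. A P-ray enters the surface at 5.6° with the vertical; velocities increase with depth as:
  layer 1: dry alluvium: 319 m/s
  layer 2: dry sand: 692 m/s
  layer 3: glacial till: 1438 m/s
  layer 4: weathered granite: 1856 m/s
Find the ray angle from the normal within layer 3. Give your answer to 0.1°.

Snell's law across each interface conserves sin θ / V, so sin θ_3 = V_3·sin θ₁/V₁.
sin θ_3 = 1438 × sin 5.6° / 319 = 0.4399.
θ_3 = arcsin 0.4399 = 26.10°.

26.1°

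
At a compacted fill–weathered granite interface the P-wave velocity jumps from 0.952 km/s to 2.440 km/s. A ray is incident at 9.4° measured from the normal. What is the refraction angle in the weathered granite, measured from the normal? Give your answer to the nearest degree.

25°

sin θ₁/V₁ = sin θ₂/V₂ ⇒ sin θ₂ = 2.440·sin 9.4°/0.952 = 2.440·0.1633/0.952 = 0.4186.
θ₂ = sin⁻¹(0.4186) = 24.75° (from vertical).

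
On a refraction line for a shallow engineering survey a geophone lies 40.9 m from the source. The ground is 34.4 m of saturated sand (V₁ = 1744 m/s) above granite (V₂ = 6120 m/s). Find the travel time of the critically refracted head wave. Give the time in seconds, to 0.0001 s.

0.0445 s

θ_c = arcsin(V₁/V₂) = arcsin(1744/6120) = 16.56°, cos θ_c = 0.9585.
Intercept time tᵢ = 2h cos θ_c / V₁ = 2·34.4·0.9585/1744 = 0.03781 s.
t = x/V₂ + tᵢ = 40.9/6120 + 0.03781 = 0.04450 s.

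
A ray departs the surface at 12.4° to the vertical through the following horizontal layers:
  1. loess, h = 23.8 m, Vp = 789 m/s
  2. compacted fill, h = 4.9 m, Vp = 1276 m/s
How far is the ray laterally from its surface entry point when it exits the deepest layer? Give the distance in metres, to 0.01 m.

7.05 m

Apply Snell's law at each interface; in layer i the horizontal offset is hᵢ·tan θᵢ.
Layer 1: θ = 12.40°; offset = 23.8·tan 12.40° = 5.2328 m.
Layer 2: sin θ = 1276·sin 12.4°/789 = 0.3473, θ = 20.32°; offset = 4.9·tan 20.32° = 1.8146 m.
Total horizontal offset = 7.0474 m.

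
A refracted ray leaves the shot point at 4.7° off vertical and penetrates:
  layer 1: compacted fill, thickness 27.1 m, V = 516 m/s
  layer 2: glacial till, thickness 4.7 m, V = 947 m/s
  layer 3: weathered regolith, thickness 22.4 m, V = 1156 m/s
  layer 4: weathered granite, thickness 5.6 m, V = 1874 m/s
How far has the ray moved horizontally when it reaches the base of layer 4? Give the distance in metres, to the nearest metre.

p = sin θ₁/V₁ = sin 4.7°/516 = 1.5880e-04 s/m is conserved through the stack.
Layer 1: θ = 4.70°; offset = 27.1·tan 4.70° = 2.228 m.
Layer 2: sin θ = p·947 = 0.1504 → θ = 8.65°; offset = 4.7·tan 8.65° = 0.715 m.
Layer 3: sin θ = p·1156 = 0.1836 → θ = 10.58°; offset = 22.4·tan 10.58° = 4.183 m.
Layer 4: sin θ = p·1874 = 0.2976 → θ = 17.31°; offset = 5.6·tan 17.31° = 1.746 m.
Summing the layer offsets gives 8.871 m.

9 m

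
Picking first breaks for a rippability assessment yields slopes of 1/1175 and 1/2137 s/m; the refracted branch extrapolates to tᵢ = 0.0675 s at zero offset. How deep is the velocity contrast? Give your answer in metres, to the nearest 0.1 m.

47.5 m

h = tᵢ·V₁·V₂ / (2·√(V₂²−V₁²)).
√(V₂²−V₁²) = √(2137² − 1175²) = 1785.0 m/s.
h = 0.0675 s × 1175 × 2137 / (2 × 1785.0) = 47.48 m.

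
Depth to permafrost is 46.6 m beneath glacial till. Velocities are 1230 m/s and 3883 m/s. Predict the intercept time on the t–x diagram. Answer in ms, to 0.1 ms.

71.9 ms

θ_c = arcsin(V₁/V₂) = arcsin(1230/3883) = 18.47°; cos θ_c = 0.9485.
tᵢ = 2h·cos θ_c / V₁ = 2·46.6·0.9485 / 1230 = 0.07187 s.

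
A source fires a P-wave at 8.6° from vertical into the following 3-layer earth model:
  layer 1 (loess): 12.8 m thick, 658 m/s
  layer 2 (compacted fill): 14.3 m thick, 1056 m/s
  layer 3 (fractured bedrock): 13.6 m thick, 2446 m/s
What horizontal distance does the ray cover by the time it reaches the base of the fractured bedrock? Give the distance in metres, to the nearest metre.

Apply Snell's law at each interface; in layer i the horizontal offset is hᵢ·tan θᵢ.
Layer 1: θ = 8.60°; offset = 12.8·tan 8.60° = 1.936 m.
Layer 2: sin θ = 1056·sin 8.6°/658 = 0.2400, θ = 13.89°; offset = 14.3·tan 13.89° = 3.535 m.
Layer 3: sin θ = 2446·sin 8.6°/658 = 0.5559, θ = 33.77°; offset = 13.6·tan 33.77° = 9.094 m.
Total horizontal offset = 14.565 m.

15 m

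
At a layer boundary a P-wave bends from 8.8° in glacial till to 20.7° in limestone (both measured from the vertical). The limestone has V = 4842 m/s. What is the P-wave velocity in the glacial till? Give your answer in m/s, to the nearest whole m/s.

2096 m/s

Snell's law: sin 8.8°/V₁ = sin 20.7°/V₂.
V₁ = V₂·sin 8.8°/sin 20.7° = 4842 × 0.4328 = 2095.64 m/s.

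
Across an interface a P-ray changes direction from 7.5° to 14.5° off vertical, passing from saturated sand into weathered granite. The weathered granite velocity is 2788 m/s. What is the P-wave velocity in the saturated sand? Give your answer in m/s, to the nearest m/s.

1453 m/s

sin 7.5° = 0.1305; sin 14.5° = 0.2504.
V₁ = V₂·(sin θ₁/sin θ₂) = 2788·(0.1305/0.2504) = 1453.42 m/s.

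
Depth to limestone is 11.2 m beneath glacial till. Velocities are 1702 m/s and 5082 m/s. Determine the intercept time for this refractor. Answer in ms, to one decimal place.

12.4 ms

tᵢ = 2h·√(V₂²−V₁²)/(V₁V₂).
√(V₂²−V₁²) = √(5082²−1702²) = 4788.5 m/s.
tᵢ = 2·11.2·4788.5/(1702·5082) = 0.01240 s.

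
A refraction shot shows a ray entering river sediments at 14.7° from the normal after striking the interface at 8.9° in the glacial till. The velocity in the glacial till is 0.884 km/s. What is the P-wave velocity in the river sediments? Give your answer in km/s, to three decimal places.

1.450 km/s

Snell's law: sin 8.9°/V₁ = sin 14.7°/V₂.
V₂ = V₁·sin 14.7°/sin 8.9° = 0.884 × 1.6402 = 1.450 km/s.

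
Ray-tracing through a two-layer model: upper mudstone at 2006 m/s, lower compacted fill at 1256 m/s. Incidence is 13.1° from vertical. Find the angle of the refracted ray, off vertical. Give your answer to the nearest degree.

sin θ₁/V₁ = sin θ₂/V₂ ⇒ sin θ₂ = 1256·sin 13.1°/2006 = 1256·0.2267/2006 = 0.1419.
θ₂ = arcsin 0.1419 = 8.16° from the normal.

8°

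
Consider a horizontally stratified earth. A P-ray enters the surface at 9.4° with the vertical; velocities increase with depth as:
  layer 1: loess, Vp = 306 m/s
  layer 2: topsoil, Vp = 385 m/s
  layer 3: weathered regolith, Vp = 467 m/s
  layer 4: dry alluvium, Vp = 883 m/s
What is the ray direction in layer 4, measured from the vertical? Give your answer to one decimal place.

Ray parameter p = sin 9.4° / 306 = 5.3374e-04 s/m.
sin θ_4 = p·V_4 = 5.3374e-04 × 883 = 0.4713.
θ_4 = arcsin 0.4713 = 28.12°.

28.1°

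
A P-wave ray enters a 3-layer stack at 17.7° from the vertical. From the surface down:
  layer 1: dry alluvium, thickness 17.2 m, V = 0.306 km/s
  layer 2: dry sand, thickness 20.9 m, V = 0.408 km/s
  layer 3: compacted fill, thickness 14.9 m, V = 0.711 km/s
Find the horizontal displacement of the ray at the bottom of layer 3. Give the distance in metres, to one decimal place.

29.6 m

Apply Snell's law at each interface; in layer i the horizontal offset is hᵢ·tan θᵢ.
Layer 1: θ = 17.70°; offset = 17.2·tan 17.70° = 5.489 m.
Layer 2: sin θ = 0.408·sin 17.7°/0.306 = 0.4054, θ = 23.91°; offset = 20.9·tan 23.91° = 9.268 m.
Layer 3: sin θ = 0.711·sin 17.7°/0.306 = 0.7064, θ = 44.95°; offset = 14.9·tan 44.95° = 14.872 m.
Σ offsets = 29.629 m.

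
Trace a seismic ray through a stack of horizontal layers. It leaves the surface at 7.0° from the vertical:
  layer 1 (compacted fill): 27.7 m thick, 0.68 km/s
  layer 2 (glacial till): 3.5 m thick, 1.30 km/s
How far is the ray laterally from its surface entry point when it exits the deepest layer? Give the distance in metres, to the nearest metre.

Ray parameter p = sin 7.0° / 0.68 km/s = 1.7922e-01 s/km.
Layer 1: θ = 7.00°; offset = 27.7·tan 7.00° = 3.401 m.
Layer 2: sin θ = p·1.30 = 0.2330 → θ = 13.47°; offset = 3.5·tan 13.47° = 0.839 m.
Summing the layer offsets gives 4.240 m.

4 m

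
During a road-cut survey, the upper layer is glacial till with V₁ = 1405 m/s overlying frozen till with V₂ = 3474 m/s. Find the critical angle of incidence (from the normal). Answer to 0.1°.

23.9°

Critical incidence: sin θ_c = V₁/V₂ = 1405/3474 = 0.4044.
θ_c = arcsin 0.4044 = 23.86°.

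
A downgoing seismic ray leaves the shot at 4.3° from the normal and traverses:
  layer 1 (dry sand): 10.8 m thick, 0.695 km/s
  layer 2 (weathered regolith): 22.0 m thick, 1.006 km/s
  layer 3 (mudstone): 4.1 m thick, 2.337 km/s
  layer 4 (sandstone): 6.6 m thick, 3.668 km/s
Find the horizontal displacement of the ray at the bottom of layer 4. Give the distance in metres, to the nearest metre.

7 m

Ray parameter p = sin 4.3° / 0.695 km/s = 1.0788e-01 s/km.
Layer 1: θ = 4.30°; offset = 10.8·tan 4.30° = 0.812 m.
Layer 2: sin θ = p·1.006 = 0.1085 → θ = 6.23°; offset = 22.0·tan 6.23° = 2.402 m.
Layer 3: sin θ = p·2.337 = 0.2521 → θ = 14.60°; offset = 4.1·tan 14.60° = 1.068 m.
Layer 4: sin θ = p·3.668 = 0.3957 → θ = 23.31°; offset = 6.6·tan 23.31° = 2.844 m.
Summing the layer offsets gives 7.126 m.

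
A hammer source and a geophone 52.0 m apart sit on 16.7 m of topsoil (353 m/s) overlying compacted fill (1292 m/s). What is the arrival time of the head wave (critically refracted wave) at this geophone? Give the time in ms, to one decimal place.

131.3 ms

θ_c = arcsin(V₁/V₂) = arcsin(353/1292) = 15.86°, cos θ_c = 0.9620.
Intercept time tᵢ = 2h cos θ_c / V₁ = 2·16.7·0.9620/353 = 0.09102 s.
t = x/V₂ + tᵢ = 52.0/1292 + 0.09102 = 0.13127 s.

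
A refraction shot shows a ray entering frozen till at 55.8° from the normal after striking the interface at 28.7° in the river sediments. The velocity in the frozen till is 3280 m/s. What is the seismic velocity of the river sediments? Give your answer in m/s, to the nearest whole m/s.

1904 m/s

Snell's law: sin 28.7°/V₁ = sin 55.8°/V₂.
V₁ = V₂·sin 28.7°/sin 55.8° = 3280 × 0.5806 = 1904.45 m/s.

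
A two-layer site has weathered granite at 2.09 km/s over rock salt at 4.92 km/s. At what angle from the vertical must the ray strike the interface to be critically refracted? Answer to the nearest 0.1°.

At critical incidence the refracted ray runs along the interface (θ₂ = 90°), so sin θ_c = V₁/V₂.
θ_c = arcsin(2.09/4.92) = arcsin 0.4248 = 25.14°.

25.1°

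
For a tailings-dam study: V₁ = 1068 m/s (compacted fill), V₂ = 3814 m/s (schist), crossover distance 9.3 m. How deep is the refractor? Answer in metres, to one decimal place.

3.5 m

h = (x_cross/2)·√((V₂−V₁)/(V₂+V₁)).
(V₂−V₁)/(V₂+V₁) = (3814−1068)/(3814+1068) = 0.5625; √ = 0.7500.
h = (9.3/2)·0.7500 = 3.49 m.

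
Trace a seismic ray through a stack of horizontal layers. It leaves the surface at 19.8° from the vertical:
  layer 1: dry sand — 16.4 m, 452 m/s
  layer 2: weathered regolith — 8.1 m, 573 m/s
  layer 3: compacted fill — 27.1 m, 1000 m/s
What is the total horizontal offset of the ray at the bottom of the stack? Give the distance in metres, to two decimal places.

p = sin θ₁/V₁ = sin 19.8°/452 = 7.4942e-04 s/m is conserved through the stack.
Layer 1: θ = 19.80°; offset = 16.4·tan 19.80° = 5.9044 m.
Layer 2: sin θ = p·573 = 0.4294 → θ = 25.43°; offset = 8.1·tan 25.43° = 3.8515 m.
Layer 3: sin θ = p·1000 = 0.7494 → θ = 48.54°; offset = 27.1·tan 48.54° = 30.6743 m.
Total horizontal offset = 40.4301 m.

40.43 m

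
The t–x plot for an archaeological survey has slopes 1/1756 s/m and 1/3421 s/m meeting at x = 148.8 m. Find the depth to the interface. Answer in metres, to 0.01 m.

x_cross = 2h·√((V₂+V₁)/(V₂−V₁)) → h = x_cross / (2·√((V₂+V₁)/(V₂−V₁))).
√((V₂+V₁)/(V₂−V₁)) = √((3421+1756)/(3421−1756)) = 1.7633.
h = 148.8 / (2·1.7633) = 42.19 m.

42.19 m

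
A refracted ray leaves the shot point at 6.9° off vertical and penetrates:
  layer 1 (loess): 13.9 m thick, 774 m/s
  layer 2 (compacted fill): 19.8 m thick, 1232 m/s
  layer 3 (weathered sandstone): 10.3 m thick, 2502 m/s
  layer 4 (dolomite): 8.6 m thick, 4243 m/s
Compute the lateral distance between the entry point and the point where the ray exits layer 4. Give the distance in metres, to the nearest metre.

17 m

p = sin θ₁/V₁ = sin 6.9°/774 = 1.5522e-04 s/m is conserved through the stack.
Layer 1: θ = 6.90°; offset = 13.9·tan 6.90° = 1.682 m.
Layer 2: sin θ = p·1232 = 0.1912 → θ = 11.02°; offset = 19.8·tan 11.02° = 3.857 m.
Layer 3: sin θ = p·2502 = 0.3883 → θ = 22.85°; offset = 10.3·tan 22.85° = 4.341 m.
Layer 4: sin θ = p·4243 = 0.6586 → θ = 41.19°; offset = 8.6·tan 41.19° = 7.527 m.
Summing the layer offsets gives 17.407 m.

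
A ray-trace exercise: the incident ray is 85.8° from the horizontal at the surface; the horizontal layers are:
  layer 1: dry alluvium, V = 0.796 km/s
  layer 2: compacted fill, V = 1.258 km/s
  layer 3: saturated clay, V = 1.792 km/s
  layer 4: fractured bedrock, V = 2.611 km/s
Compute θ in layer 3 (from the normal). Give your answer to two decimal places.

9.49°

From the normal: θ₁ = 90° − 85.8° = 4.2°.
Snell's law across each interface conserves sin θ / V, so sin θ_3 = V_3·sin θ₁/V₁.
sin θ_3 = 1.792 × sin 4.2° / 0.796 = 0.1649.
θ_3 = 9.49° from the vertical.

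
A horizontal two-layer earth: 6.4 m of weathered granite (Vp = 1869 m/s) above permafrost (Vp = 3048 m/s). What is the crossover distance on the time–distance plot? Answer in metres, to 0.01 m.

x_cross = 2h·√((V₂+V₁)/(V₂−V₁)).
(V₂+V₁)/(V₂−V₁) = (3048+1869)/(3048−1869) = 4.1705; √ = 2.0422.
x_cross = 2·6.4·2.0422 = 26.14 m.

26.14 m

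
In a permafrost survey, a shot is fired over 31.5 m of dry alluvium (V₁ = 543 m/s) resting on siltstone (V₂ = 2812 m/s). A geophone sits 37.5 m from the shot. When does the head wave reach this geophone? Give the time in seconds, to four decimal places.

t = x/V₂ + 2h·√(V₂²−V₁²)/(V₁V₂).
√(V₂²−V₁²) = √(2812²−543²) = 2759.1 m/s; delay term = 2·31.5·2759.1/(543·2812) = 0.11384 s.
t = 37.5/2812 + 0.11384 = 0.12717 s.

0.1272 s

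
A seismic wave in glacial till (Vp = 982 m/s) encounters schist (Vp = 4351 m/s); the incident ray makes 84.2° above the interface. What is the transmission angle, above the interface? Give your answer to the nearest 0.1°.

Angle from the normal: 90° − 84.2° = 5.8°.
Snell's law: sin θ₂ = (V₂/V₁)·sin θ₁ = (4351/982)·sin 5.8° = 0.4478.
θ₂ = arcsin 0.4478 = 26.60° from the normal.
From the interface: 90° − 26.60° = 63.40°.

63.4°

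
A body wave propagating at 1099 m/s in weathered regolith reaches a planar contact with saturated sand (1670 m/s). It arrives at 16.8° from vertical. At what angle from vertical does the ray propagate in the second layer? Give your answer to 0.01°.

Snell's law: sin θ₂ = (V₂/V₁)·sin θ₁ = (1670/1099)·sin 16.8° = 0.4392.
θ₂ = arcsin 0.4392 = 26.05° from the normal.

26.05°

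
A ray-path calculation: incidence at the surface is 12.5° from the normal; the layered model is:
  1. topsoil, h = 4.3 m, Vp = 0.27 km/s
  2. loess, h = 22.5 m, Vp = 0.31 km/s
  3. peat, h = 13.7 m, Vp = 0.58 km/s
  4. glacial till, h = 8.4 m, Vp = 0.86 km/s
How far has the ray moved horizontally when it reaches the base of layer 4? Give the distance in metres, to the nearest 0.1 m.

21.9 m

Apply Snell's law at each interface; in layer i the horizontal offset is hᵢ·tan θᵢ.
Layer 1: θ = 12.50°; offset = 4.3·tan 12.50° = 0.953 m.
Layer 2: sin θ = 0.31·sin 12.5°/0.27 = 0.2485, θ = 14.39°; offset = 22.5·tan 14.39° = 5.772 m.
Layer 3: sin θ = 0.58·sin 12.5°/0.27 = 0.4649, θ = 27.71°; offset = 13.7·tan 27.71° = 7.195 m.
Layer 4: sin θ = 0.86·sin 12.5°/0.27 = 0.6894, θ = 43.58°; offset = 8.4·tan 43.58° = 7.994 m.
Summing the layer offsets gives 21.915 m.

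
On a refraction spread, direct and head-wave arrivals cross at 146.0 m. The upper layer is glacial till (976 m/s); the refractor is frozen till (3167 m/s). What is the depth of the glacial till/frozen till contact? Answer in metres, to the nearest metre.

x_cross = 2h·√((V₂+V₁)/(V₂−V₁)) → h = x_cross / (2·√((V₂+V₁)/(V₂−V₁))).
√((V₂+V₁)/(V₂−V₁)) = √((3167+976)/(3167−976)) = 1.3751.
h = 146.0 / (2·1.3751) = 53.09 m.

53 m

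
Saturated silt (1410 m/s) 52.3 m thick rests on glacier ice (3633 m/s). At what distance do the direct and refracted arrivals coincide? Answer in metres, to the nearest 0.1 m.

θ_c = arcsin(1410/3633) = 22.84°, so cos θ_c = 0.9216 and tᵢ = 2h cos θ_c/V₁ = 0.0684 s.
At crossover x/V₁ = x/V₂ + tᵢ ⇒ x = tᵢ/(1/V₁ − 1/V₂) = 0.06837/(7.0922e-04 − 2.7525e-04) = 157.55 m.

157.5 m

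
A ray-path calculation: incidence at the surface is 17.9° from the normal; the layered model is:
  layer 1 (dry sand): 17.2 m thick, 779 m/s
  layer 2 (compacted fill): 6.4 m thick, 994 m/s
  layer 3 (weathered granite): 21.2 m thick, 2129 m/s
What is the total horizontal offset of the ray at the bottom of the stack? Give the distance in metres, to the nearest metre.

41 m

Apply Snell's law at each interface; in layer i the horizontal offset is hᵢ·tan θᵢ.
Layer 1: θ = 17.90°; offset = 17.2·tan 17.90° = 5.555 m.
Layer 2: sin θ = 994·sin 17.9°/779 = 0.3922, θ = 23.09°; offset = 6.4·tan 23.09° = 2.729 m.
Layer 3: sin θ = 2129·sin 17.9°/779 = 0.8400, θ = 57.14°; offset = 21.2·tan 57.14° = 32.821 m.
Σ offsets = 41.105 m.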